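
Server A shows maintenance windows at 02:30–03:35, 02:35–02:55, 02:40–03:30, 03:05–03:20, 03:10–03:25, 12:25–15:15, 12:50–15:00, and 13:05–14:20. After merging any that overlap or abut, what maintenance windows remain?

02:30–03:35, 12:25–15:15

02:35–02:55 overlaps/touches 02:30–03:35 → extend to 02:30–03:35.
02:40–03:30 overlaps/touches 02:30–03:35 → extend to 02:30–03:35.
03:05–03:20 overlaps/touches 02:30–03:35 → extend to 02:30–03:35.
03:10–03:25 overlaps/touches 02:30–03:35 → extend to 02:30–03:35.
12:25–15:15 is disjoint → start new block.
12:50–15:00 overlaps/touches 12:25–15:15 → extend to 12:25–15:15.
13:05–14:20 overlaps/touches 12:25–15:15 → extend to 12:25–15:15.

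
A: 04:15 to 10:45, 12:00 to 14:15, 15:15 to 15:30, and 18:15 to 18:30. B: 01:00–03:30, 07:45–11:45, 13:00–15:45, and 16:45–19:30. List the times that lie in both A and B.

04:15–10:45 overlaps B on 07:45–10:45.
12:00–14:15 overlaps B on 13:00–14:15.
15:15–15:30 overlaps B on 15:15–15:30.
18:15–18:30 overlaps B on 18:15–18:30.

07:45–10:45, 13:00–14:15, 15:15–15:30, 18:15–18:30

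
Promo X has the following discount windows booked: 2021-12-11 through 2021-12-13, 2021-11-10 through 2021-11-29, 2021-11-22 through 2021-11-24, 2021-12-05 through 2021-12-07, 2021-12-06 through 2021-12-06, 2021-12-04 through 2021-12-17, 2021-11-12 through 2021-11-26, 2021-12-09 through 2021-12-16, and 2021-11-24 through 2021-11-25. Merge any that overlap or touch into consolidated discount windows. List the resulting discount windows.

2021-11-10 through 2021-11-29, 2021-12-04 through 2021-12-17

Sort by start: 2021-11-10 through 2021-11-29, 2021-11-12 through 2021-11-26, 2021-11-22 through 2021-11-24, 2021-11-24 through 2021-11-25, 2021-12-04 through 2021-12-17, 2021-12-05 through 2021-12-07, 2021-12-06 through 2021-12-06, 2021-12-09 through 2021-12-16, 2021-12-11 through 2021-12-13.
2021-11-12 through 2021-11-26 overlaps/touches 2021-11-10 through 2021-11-29 → extend to 2021-11-10 through 2021-11-29.
2021-11-22 through 2021-11-24 overlaps/touches 2021-11-10 through 2021-11-29 → extend to 2021-11-10 through 2021-11-29.
2021-11-24 through 2021-11-25 overlaps/touches 2021-11-10 through 2021-11-29 → extend to 2021-11-10 through 2021-11-29.
2021-12-04 through 2021-12-17 is disjoint → start new block.
2021-12-05 through 2021-12-07 overlaps/touches 2021-12-04 through 2021-12-17 → extend to 2021-12-04 through 2021-12-17.
2021-12-06 through 2021-12-06 overlaps/touches 2021-12-04 through 2021-12-17 → extend to 2021-12-04 through 2021-12-17.
2021-12-09 through 2021-12-16 overlaps/touches 2021-12-04 through 2021-12-17 → extend to 2021-12-04 through 2021-12-17.
2021-12-11 through 2021-12-13 overlaps/touches 2021-12-04 through 2021-12-17 → extend to 2021-12-04 through 2021-12-17.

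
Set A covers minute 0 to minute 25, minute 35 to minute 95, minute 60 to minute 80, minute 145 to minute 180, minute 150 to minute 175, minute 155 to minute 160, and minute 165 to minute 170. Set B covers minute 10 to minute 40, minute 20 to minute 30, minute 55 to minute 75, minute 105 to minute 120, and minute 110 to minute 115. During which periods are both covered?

minute 10 to minute 25, minute 35 to minute 40, minute 55 to minute 75

A, merged: minute 0 to minute 25, minute 35 to minute 95, minute 145 to minute 180.
B, merged: minute 10 to minute 40, minute 55 to minute 75, minute 105 to minute 120.
minute 0 to minute 25 meets the second set on minute 10 to minute 25.
minute 35 to minute 95 meets the second set on minute 35 to minute 40, minute 55 to minute 75.
minute 145 to minute 180: no overlap with the second set.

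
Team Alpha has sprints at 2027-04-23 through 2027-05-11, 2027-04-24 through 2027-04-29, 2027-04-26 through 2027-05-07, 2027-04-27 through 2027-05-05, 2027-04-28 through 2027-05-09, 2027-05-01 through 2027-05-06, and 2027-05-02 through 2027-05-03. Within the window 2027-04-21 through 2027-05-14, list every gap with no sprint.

2027-04-21 through 2027-04-22, 2027-05-12 through 2027-05-14

The merged coverage is 2027-04-23 through 2027-05-11.
Complement within 2027-04-21 through 2027-05-14: 2027-04-21 through 2027-04-22, 2027-05-12 through 2027-05-14.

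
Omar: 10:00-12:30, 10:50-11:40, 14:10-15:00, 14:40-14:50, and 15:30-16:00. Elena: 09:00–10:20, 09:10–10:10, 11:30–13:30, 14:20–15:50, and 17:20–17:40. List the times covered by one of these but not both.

A, merged: 10:00–12:30, 14:10–15:00, 15:30–16:00.
B, merged: 09:00–10:20, 11:30–13:30, 14:20–15:50, 17:20–17:40.
Only in the first: 10:20–11:30, 14:10–14:20, 15:50–16:00.
Only in the second: 09:00–10:00, 12:30–13:30, 15:00–15:30, 17:20–17:40.
Together these are the periods covered by exactly one.

09:00–10:00, 10:20–11:30, 12:30–13:30, 14:10–14:20, 15:00–15:30, 15:50–16:00, 17:20–17:40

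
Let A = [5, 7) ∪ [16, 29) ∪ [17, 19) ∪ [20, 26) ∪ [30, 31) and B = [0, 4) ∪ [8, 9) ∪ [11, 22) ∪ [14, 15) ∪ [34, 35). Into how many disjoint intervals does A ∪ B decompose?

First set merges to [5, 7), [16, 29), [30, 31).
Second set merges to [0, 4), [8, 9), [11, 22), [34, 35).
A ∪ B = [0, 4), [5, 7), [8, 9), [11, 29), [30, 31), [34, 35).
That is 6 disjoint pieces.

6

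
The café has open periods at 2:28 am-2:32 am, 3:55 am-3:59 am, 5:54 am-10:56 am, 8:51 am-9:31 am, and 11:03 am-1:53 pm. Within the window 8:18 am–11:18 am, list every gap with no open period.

Covered (merged): 2:28 am-2:32 am, 3:55 am-3:59 am, 5:54 am-10:56 am, 11:03 am-1:53 pm.
Gaps within 8:18 am-11:18 am: 10:56 am-11:03 am.

10:56 am-11:03 am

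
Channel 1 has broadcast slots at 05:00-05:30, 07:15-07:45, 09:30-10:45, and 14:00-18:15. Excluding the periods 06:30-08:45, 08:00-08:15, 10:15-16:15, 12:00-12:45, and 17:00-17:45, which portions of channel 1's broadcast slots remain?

Second set merges to 06:30–08:45, 10:15–16:15, 17:00–17:45.
05:00–05:30: nothing removed.
07:15–07:45: entirely removed.
09:30–10:45 \ B = 09:30–10:15.
14:00–18:15 \ B = 16:15–17:00, 17:45–18:15.

05:00–05:30, 09:30–10:15, 16:15–17:00, 17:45–18:15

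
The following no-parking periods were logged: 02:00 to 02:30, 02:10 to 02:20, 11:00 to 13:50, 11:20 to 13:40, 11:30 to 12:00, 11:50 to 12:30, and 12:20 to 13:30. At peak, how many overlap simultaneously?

At 11:50, 4 of the intervals are simultaneously active.
No point has more.

4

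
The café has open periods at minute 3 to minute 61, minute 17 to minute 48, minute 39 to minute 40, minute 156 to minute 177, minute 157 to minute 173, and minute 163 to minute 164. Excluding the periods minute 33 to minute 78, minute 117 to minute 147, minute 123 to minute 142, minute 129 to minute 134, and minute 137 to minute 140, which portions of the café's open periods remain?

minute 3 to minute 33, minute 156 to minute 177

Merge the first list: minute 3 to minute 61, minute 156 to minute 177.
Merge the second list: minute 33 to minute 78, minute 117 to minute 147.
minute 3 to minute 61 minus B → minute 3 to minute 33.
minute 156 to minute 177: no B overlap → unchanged.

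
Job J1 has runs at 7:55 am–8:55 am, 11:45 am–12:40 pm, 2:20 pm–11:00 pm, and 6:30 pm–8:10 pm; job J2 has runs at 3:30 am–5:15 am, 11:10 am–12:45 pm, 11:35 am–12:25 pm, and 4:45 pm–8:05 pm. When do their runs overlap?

First set merges to 7:55 am–8:55 am, 11:45 am–12:40 pm, 2:20 pm–11:00 pm.
Second set merges to 3:30 am–5:15 am, 11:10 am–12:45 pm, 4:45 pm–8:05 pm.
7:55 am–8:55 am meets no B interval.
11:45 am–12:40 pm ∩ B → 11:45 am–12:40 pm.
2:20 pm–11:00 pm ∩ B → 4:45 pm–8:05 pm.

11:45 am–12:40 pm, 4:45 pm–8:05 pm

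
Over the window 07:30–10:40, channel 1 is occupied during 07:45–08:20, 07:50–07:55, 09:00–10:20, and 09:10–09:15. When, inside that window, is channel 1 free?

The merged coverage is 07:45-08:20, 09:00-10:20.
Gaps within 07:30-10:40: 07:30-07:45, 08:20-09:00, 10:20-10:40.

07:30-07:45, 08:20-09:00, 10:20-10:40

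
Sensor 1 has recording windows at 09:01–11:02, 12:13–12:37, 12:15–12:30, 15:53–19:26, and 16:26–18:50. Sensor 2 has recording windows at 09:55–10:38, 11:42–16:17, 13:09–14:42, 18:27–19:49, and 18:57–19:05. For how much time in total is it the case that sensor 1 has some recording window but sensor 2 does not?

A, merged: 09:01-11:02, 12:13-12:37, 15:53-19:26.
B, merged: 09:55-10:38, 11:42-16:17, 18:27-19:49.
A \ B = 09:01-09:55, 10:38-11:02, 16:17-18:27.
Total: 54 min + 24 min + 2 h 10 min = 3 h 28 min.

3 h 28 min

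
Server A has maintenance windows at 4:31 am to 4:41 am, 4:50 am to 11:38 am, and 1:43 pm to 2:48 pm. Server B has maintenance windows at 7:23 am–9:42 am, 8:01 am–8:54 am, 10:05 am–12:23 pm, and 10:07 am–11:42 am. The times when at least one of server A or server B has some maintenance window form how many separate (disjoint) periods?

3

B, merged: 7:23 am-9:42 am, 10:05 am-12:23 pm.
A ∪ B = 4:31 am-4:41 am, 4:50 am-12:23 pm, 1:43 pm-2:48 pm.
That is 3 disjoint pieces.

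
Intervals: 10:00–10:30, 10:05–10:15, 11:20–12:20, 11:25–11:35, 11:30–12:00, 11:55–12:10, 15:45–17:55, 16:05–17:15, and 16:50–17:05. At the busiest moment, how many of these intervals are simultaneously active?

At 11:30, 3 of the intervals are simultaneously active.
No point has more.

3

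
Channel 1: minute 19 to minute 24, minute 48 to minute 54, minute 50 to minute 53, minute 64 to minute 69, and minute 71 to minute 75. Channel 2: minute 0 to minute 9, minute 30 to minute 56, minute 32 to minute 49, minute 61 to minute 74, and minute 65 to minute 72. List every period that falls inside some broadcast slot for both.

A, merged: minute 19 to minute 24, minute 48 to minute 54, minute 64 to minute 69, minute 71 to minute 75.
B, merged: minute 0 to minute 9, minute 30 to minute 56, minute 61 to minute 74.
minute 19 to minute 24: no overlap with the second set.
minute 48 to minute 54 meets the second set on minute 48 to minute 54.
minute 64 to minute 69 meets the second set on minute 64 to minute 69.
minute 71 to minute 75 meets the second set on minute 71 to minute 74.

minute 48 to minute 54, minute 64 to minute 69, minute 71 to minute 74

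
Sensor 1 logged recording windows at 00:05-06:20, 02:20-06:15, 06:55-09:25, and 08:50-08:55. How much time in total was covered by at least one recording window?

Merged: 00:05–06:20, 06:55–09:25.
Lengths: 6 h 15 min + 2 h 30 min = 8 h 45 min.

8 h 45 min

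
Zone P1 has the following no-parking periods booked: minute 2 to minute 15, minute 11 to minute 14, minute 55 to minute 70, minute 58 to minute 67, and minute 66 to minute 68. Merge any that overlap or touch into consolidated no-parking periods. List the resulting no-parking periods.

minute 2 to minute 15, minute 55 to minute 70

minute 11 to minute 14 overlaps/touches minute 2 to minute 15 → extend to minute 2 to minute 15.
minute 55 to minute 70 is disjoint → start new block.
minute 58 to minute 67 overlaps/touches minute 55 to minute 70 → extend to minute 55 to minute 70.
minute 66 to minute 68 overlaps/touches minute 55 to minute 70 → extend to minute 55 to minute 70.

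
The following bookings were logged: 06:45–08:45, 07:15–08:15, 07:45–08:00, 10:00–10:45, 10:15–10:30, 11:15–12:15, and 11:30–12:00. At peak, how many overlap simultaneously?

3

At 07:45, 3 of the intervals are simultaneously active.
No point has more.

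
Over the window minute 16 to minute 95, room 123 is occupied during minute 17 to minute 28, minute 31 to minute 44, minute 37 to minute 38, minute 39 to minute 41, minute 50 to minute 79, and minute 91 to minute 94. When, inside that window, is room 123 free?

minute 16 to minute 17, minute 28 to minute 31, minute 44 to minute 50, minute 79 to minute 91, minute 94 to minute 95

After merging, the occupied span is minute 17 to minute 28, minute 31 to minute 44, minute 50 to minute 79, minute 91 to minute 94.
Gaps within minute 16 to minute 95: minute 16 to minute 17, minute 28 to minute 31, minute 44 to minute 50, minute 79 to minute 91, minute 94 to minute 95.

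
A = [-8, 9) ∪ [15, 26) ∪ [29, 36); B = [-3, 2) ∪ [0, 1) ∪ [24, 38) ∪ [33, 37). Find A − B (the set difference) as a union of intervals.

[-8, -3) ∪ [2, 9) ∪ [15, 24)

Merge the second list: [-3, 2), [24, 38).
[-8, 9) \ B = [-8, -3), [2, 9).
[15, 26) \ B = [15, 24).
[29, 36): entirely removed.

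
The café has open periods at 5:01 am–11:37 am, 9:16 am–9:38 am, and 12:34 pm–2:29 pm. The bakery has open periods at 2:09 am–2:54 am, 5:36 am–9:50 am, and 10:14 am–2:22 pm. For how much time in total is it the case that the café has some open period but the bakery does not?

1 h 6 min

A, merged: 5:01 am–11:37 am, 12:34 pm–2:29 pm.
A \ B = 5:01 am–5:36 am, 9:50 am–10:14 am, 2:22 pm–2:29 pm.
Total: 35 min + 24 min + 7 min = 1 h 6 min.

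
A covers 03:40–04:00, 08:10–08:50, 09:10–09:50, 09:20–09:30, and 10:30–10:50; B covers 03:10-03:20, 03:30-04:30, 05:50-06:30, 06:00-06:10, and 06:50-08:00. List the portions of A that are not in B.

Merge the first list: 03:40–04:00, 08:10–08:50, 09:10–09:50, 10:30–10:50.
Merge the second list: 03:10–03:20, 03:30–04:30, 05:50–06:30, 06:50–08:00.
03:40–04:00: fully covered by B → removed.
08:10–08:50: no B overlap → unchanged.
09:10–09:50: no B overlap → unchanged.
10:30–10:50: no B overlap → unchanged.

08:10–08:50, 09:10–09:50, 10:30–10:50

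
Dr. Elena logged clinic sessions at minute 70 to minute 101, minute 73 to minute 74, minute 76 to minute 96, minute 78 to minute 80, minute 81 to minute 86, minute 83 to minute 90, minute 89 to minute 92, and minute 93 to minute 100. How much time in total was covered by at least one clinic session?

Merged: minute 70 to minute 101.
Length: 31 minutes.

31 minutes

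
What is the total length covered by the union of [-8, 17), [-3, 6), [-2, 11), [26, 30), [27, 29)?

Merged: [-8, 17), [26, 30).
Lengths: 25 + 4 = 29.

29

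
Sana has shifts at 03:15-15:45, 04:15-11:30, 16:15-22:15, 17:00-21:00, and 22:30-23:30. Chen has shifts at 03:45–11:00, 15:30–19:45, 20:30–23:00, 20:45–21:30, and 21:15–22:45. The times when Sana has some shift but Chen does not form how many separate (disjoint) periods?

4

Merge the first list: 03:15–15:45, 16:15–22:15, 22:30–23:30.
Merge the second list: 03:45–11:00, 15:30–19:45, 20:30–23:00.
A \ B = 03:15–03:45, 11:00–15:30, 19:45–20:30, 23:00–23:30.
That is 4 disjoint pieces.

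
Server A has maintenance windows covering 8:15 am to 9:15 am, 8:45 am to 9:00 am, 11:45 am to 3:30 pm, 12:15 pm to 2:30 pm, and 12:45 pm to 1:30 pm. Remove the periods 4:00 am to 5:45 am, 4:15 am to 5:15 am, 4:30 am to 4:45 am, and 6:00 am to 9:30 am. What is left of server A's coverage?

11:45 am–3:30 pm

First set merges to 8:15 am–9:15 am, 11:45 am–3:30 pm.
Second set merges to 4:00 am–5:45 am, 6:00 am–9:30 am.
8:15 am–9:15 am lies entirely inside B → drops out.
11:45 am–3:30 pm is untouched.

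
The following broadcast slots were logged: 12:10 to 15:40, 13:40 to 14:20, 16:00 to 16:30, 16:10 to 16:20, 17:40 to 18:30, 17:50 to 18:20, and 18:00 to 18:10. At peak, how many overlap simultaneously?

Walk the sorted start/end points keeping a running depth.
The depth first hits 3 at 18:00.

3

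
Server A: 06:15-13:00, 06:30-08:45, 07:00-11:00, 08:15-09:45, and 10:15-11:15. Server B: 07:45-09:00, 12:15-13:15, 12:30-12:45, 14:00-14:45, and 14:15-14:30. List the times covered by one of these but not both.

First set merges to 06:15-13:00.
Second set merges to 07:45-09:00, 12:15-13:15, 14:00-14:45.
Only in the first: 06:15-07:45, 09:00-12:15.
Only in the second: 13:00-13:15, 14:00-14:45.
Together these are the periods covered by exactly one.

06:15-07:45, 09:00-12:15, 13:00-13:15, 14:00-14:45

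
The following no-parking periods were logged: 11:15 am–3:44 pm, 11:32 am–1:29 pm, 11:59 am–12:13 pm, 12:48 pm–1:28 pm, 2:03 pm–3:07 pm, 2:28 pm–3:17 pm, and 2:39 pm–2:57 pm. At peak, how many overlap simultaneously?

At 2:39 pm, 4 of the intervals are simultaneously active.
No point has more.

4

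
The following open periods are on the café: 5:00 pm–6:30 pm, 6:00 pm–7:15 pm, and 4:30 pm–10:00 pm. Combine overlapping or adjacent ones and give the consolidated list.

4:30 pm–10:00 pm

Sort by start: 4:30 pm–10:00 pm, 5:00 pm–6:30 pm, 6:00 pm–7:15 pm.
5:00 pm–6:30 pm overlaps/touches 4:30 pm–10:00 pm → extend to 4:30 pm–10:00 pm.
6:00 pm–7:15 pm overlaps/touches 4:30 pm–10:00 pm → extend to 4:30 pm–10:00 pm.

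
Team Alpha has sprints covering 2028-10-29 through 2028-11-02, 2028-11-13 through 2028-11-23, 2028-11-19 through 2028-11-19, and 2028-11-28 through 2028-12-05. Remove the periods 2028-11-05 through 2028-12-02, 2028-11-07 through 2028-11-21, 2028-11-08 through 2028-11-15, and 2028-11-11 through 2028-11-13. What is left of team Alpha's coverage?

2028-10-29 through 2028-11-02, 2028-12-03 through 2028-12-05

Merge the first list: 2028-10-29 through 2028-11-02, 2028-11-13 through 2028-11-23, 2028-11-28 through 2028-12-05.
Merge the second list: 2028-11-05 through 2028-12-02.
2028-10-29 through 2028-11-02 is untouched.
2028-11-13 through 2028-11-23 lies entirely inside B → drops out.
2028-11-28 through 2028-12-05 with B removed leaves 2028-12-03 through 2028-12-05.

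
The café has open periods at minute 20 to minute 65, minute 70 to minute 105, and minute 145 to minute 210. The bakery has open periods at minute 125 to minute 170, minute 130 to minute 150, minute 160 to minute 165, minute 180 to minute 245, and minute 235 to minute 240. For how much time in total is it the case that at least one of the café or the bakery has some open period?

Merge the second list: minute 125 to minute 170, minute 180 to minute 245.
A ∪ B = minute 20 to minute 65, minute 70 to minute 105, minute 125 to minute 245.
Total: 45 minutes + 35 minutes + 120 minutes = 200 minutes.

200 minutes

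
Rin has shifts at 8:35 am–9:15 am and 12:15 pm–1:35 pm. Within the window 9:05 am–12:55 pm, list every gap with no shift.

Covered (merged): 8:35 am–9:15 am, 12:15 pm–1:35 pm.
Gaps within 9:05 am–12:55 pm: 9:15 am–12:15 pm.

9:15 am–12:15 pm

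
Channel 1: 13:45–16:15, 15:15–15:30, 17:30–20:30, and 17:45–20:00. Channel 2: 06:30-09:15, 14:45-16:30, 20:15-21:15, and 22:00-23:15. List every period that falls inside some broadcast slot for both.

14:45–16:15, 20:15–20:30

A, merged: 13:45–16:15, 17:30–20:30.
13:45–16:15 meets the second set on 14:45–16:15.
17:30–20:30 meets the second set on 20:15–20:30.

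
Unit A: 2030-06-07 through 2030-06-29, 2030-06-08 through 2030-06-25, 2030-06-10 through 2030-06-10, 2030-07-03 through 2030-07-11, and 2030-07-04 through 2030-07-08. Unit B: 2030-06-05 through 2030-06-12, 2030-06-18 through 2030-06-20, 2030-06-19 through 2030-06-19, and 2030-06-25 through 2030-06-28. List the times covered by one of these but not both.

First set merges to 2030-06-07 through 2030-06-29, 2030-07-03 through 2030-07-11.
Second set merges to 2030-06-05 through 2030-06-12, 2030-06-18 through 2030-06-20, 2030-06-25 through 2030-06-28.
Only in the first: 2030-06-13 through 2030-06-17, 2030-06-21 through 2030-06-24, 2030-06-29 through 2030-06-29, 2030-07-03 through 2030-07-11.
Only in the second: 2030-06-05 through 2030-06-06.
Together these are the periods covered by exactly one.

2030-06-05 through 2030-06-06, 2030-06-13 through 2030-06-17, 2030-06-21 through 2030-06-24, 2030-06-29 through 2030-06-29, 2030-07-03 through 2030-07-11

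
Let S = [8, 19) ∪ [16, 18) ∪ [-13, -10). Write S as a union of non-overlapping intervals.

Sort by start: [-13, -10), [8, 19), [16, 18).
[8, 19) is disjoint → start new block.
[16, 18) overlaps/touches [8, 19) → extend to [8, 19).

[-13, -10) ∪ [8, 19)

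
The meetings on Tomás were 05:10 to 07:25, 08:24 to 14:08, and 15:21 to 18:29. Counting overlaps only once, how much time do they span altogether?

11 h 7 min

Merged: 05:10–07:25, 08:24–14:08, 15:21–18:29.
Lengths: 2 h 15 min + 5 h 44 min + 3 h 8 min = 11 h 7 min.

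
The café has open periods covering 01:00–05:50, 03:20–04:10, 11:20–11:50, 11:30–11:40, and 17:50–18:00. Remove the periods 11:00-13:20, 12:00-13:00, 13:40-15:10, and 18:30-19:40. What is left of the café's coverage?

01:00–05:50, 17:50–18:00

A, merged: 01:00–05:50, 11:20–11:50, 17:50–18:00.
B, merged: 11:00–13:20, 13:40–15:10, 18:30–19:40.
01:00–05:50: nothing removed.
11:20–11:50: entirely removed.
17:50–18:00: nothing removed.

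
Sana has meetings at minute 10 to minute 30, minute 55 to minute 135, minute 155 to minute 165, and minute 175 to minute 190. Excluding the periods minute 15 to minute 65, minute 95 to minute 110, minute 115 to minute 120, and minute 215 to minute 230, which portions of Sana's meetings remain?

minute 10 to minute 30 minus B → minute 10 to minute 15.
minute 55 to minute 135 minus B → minute 65 to minute 95, minute 110 to minute 115, minute 120 to minute 135.
minute 155 to minute 165: no B overlap → unchanged.
minute 175 to minute 190: no B overlap → unchanged.

minute 10 to minute 15, minute 65 to minute 95, minute 110 to minute 115, minute 120 to minute 135, minute 155 to minute 165, minute 175 to minute 190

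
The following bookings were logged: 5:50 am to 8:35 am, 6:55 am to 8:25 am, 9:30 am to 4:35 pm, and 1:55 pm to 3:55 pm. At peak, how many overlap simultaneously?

2

Sweep endpoints in order; track running count of active intervals.
Peak of 2 reached at 6:55 am.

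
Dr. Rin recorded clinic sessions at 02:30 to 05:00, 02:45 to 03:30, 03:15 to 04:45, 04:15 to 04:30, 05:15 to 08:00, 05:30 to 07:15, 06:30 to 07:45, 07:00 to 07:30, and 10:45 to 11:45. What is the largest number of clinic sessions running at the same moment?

At 07:00, 4 of the intervals are simultaneously active.
No point has more.

4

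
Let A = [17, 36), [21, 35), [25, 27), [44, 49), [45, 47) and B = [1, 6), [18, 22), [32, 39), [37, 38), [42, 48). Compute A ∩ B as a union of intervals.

[18, 22) ∪ [32, 36) ∪ [44, 48)

Merge the first list: [17, 36), [44, 49).
Merge the second list: [1, 6), [18, 22), [32, 39), [42, 48).
[17, 36) ∩ B → [18, 22), [32, 36).
[44, 49) ∩ B → [44, 48).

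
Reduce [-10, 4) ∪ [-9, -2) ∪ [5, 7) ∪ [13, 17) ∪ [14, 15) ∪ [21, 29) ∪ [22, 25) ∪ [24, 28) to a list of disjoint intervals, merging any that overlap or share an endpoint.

[-10, 4) ∪ [5, 7) ∪ [13, 17) ∪ [21, 29)

[-9, -2) overlaps/touches [-10, 4) → extend to [-10, 4).
[5, 7) is disjoint → start new block.
[13, 17) is disjoint → start new block.
[14, 15) overlaps/touches [13, 17) → extend to [13, 17).
[21, 29) is disjoint → start new block.
[22, 25) overlaps/touches [21, 29) → extend to [21, 29).
[24, 28) overlaps/touches [21, 29) → extend to [21, 29).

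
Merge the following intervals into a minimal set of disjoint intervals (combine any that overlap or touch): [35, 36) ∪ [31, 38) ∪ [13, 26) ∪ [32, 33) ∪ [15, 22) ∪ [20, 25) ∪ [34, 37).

[13, 26) ∪ [31, 38)

Sort by start: [13, 26), [15, 22), [20, 25), [31, 38), [32, 33), [34, 37), [35, 36).
[15, 22) overlaps/touches [13, 26) → extend to [13, 26).
[20, 25) overlaps/touches [13, 26) → extend to [13, 26).
[31, 38) is disjoint → start new block.
[32, 33) overlaps/touches [31, 38) → extend to [31, 38).
[34, 37) overlaps/touches [31, 38) → extend to [31, 38).
[35, 36) overlaps/touches [31, 38) → extend to [31, 38).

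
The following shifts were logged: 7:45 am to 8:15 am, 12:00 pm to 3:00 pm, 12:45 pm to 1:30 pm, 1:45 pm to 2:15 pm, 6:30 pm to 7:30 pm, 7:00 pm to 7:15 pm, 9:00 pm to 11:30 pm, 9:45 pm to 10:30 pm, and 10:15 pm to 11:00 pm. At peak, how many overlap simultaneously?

3

At 10:15 pm, 3 of the intervals are simultaneously active.
No point has more.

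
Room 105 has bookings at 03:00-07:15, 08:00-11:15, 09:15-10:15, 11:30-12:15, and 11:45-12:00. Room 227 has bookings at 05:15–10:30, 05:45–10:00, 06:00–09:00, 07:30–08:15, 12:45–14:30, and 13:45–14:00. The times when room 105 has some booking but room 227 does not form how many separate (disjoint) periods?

Merge the first list: 03:00–07:15, 08:00–11:15, 11:30–12:15.
Merge the second list: 05:15–10:30, 12:45–14:30.
A \ B = 03:00–05:15, 10:30–11:15, 11:30–12:15.
That is 3 disjoint pieces.

3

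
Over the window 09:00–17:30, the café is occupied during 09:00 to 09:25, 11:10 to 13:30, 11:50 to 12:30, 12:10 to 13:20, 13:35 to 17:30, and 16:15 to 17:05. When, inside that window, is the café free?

After merging, the occupied span is 09:00–09:25, 11:10–13:30, 13:35–17:30.
Complement within 09:00–17:30: 09:25–11:10, 13:30–13:35.

09:25–11:10, 13:30–13:35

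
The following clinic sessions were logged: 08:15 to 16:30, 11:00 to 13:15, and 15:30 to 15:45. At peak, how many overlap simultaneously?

At 11:00, 2 of the intervals are simultaneously active.
No point has more.

2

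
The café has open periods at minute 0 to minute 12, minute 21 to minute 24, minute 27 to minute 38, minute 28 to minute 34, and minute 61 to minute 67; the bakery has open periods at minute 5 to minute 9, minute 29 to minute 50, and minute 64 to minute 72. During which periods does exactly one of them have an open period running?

A, merged: minute 0 to minute 12, minute 21 to minute 24, minute 27 to minute 38, minute 61 to minute 67.
Only in the first: minute 0 to minute 5, minute 9 to minute 12, minute 21 to minute 24, minute 27 to minute 29, minute 61 to minute 64.
Only in the second: minute 38 to minute 50, minute 67 to minute 72.
Together these are the periods covered by exactly one.

minute 0 to minute 5, minute 9 to minute 12, minute 21 to minute 24, minute 27 to minute 29, minute 38 to minute 50, minute 61 to minute 64, minute 67 to minute 72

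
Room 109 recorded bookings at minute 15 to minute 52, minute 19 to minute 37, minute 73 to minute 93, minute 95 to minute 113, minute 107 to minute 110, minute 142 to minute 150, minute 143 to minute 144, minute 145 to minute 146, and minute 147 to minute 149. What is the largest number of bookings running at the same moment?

2

Sweep endpoints in order; track running count of active intervals.
Peak of 2 reached at minute 19.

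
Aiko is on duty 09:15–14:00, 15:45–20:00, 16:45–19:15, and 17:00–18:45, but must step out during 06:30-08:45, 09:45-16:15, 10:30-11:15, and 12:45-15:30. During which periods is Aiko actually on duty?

First set merges to 09:15–14:00, 15:45–20:00.
Second set merges to 06:30–08:45, 09:45–16:15.
09:15–14:00 minus B → 09:15–09:45.
15:45–20:00 minus B → 16:15–20:00.

09:15–09:45, 16:15–20:00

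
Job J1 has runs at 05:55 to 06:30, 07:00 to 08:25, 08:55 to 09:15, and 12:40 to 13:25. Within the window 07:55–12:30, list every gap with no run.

08:25-08:55, 09:15-12:30

After merging, the occupied span is 05:55-06:30, 07:00-08:25, 08:55-09:15, 12:40-13:25.
Gaps within 07:55-12:30: 08:25-08:55, 09:15-12:30.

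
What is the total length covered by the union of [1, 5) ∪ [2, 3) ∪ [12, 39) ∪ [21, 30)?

Merged: [1, 5), [12, 39).
Lengths: 4 + 27 = 31.

31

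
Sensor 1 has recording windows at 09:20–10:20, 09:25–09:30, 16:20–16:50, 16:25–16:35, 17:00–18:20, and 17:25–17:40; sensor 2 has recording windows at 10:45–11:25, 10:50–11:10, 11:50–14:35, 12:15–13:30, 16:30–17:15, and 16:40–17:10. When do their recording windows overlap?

16:30–16:50, 17:00–17:15

First set merges to 09:20–10:20, 16:20–16:50, 17:00–18:20.
Second set merges to 10:45–11:25, 11:50–14:35, 16:30–17:15.
09:20–10:20 falls entirely outside B.
16:20–16:50 overlaps B on 16:30–16:50.
17:00–18:20 overlaps B on 17:00–17:15.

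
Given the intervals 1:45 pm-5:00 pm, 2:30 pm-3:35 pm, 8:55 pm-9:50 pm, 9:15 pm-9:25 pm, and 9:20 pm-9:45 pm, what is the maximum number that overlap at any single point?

3

At 9:20 pm, 3 of the intervals are simultaneously active.
No point has more.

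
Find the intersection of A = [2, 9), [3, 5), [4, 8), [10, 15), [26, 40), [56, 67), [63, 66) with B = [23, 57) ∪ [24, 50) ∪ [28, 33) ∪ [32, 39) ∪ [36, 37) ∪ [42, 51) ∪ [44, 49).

[26, 40) ∪ [56, 57)

First set merges to [2, 9), [10, 15), [26, 40), [56, 67).
Second set merges to [23, 57).
[2, 9) falls entirely outside B.
[10, 15) falls entirely outside B.
[26, 40) overlaps B on [26, 40).
[56, 67) overlaps B on [56, 57).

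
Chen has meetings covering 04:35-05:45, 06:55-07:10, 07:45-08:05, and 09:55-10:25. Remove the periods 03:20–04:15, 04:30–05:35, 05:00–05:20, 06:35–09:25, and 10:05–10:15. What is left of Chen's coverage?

Merge the second list: 03:20–04:15, 04:30–05:35, 06:35–09:25, 10:05–10:15.
04:35–05:45 with B removed leaves 05:35–05:45.
06:55–07:10 lies entirely inside B → drops out.
07:45–08:05 lies entirely inside B → drops out.
09:55–10:25 with B removed leaves 09:55–10:05, 10:15–10:25.

05:35–05:45, 09:55–10:05, 10:15–10:25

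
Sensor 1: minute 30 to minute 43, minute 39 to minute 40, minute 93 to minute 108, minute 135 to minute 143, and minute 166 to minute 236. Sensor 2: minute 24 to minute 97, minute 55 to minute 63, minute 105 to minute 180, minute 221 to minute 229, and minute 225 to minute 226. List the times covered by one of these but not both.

Merge the first list: minute 30 to minute 43, minute 93 to minute 108, minute 135 to minute 143, minute 166 to minute 236.
Merge the second list: minute 24 to minute 97, minute 105 to minute 180, minute 221 to minute 229.
A \ B = minute 97 to minute 105, minute 180 to minute 221, minute 229 to minute 236.
B \ A = minute 24 to minute 30, minute 43 to minute 93, minute 108 to minute 135, minute 143 to minute 166.
Union of the two gives the symmetric difference.

minute 24 to minute 30, minute 43 to minute 93, minute 97 to minute 105, minute 108 to minute 135, minute 143 to minute 166, minute 180 to minute 221, minute 229 to minute 236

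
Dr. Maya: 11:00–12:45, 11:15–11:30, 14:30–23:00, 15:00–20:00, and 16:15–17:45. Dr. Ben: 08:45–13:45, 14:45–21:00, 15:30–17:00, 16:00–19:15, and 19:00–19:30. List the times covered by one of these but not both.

A, merged: 11:00–12:45, 14:30–23:00.
B, merged: 08:45–13:45, 14:45–21:00.
Only in the first: 14:30–14:45, 21:00–23:00.
Only in the second: 08:45–11:00, 12:45–13:45.
Together these are the periods covered by exactly one.

08:45–11:00, 12:45–13:45, 14:30–14:45, 21:00–23:00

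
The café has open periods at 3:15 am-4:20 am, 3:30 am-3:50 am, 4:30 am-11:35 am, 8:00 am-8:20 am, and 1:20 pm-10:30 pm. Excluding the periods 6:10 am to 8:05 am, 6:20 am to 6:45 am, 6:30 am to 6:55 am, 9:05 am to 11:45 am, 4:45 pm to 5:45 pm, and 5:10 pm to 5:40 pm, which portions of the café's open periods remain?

3:15 am–4:20 am, 4:30 am–6:10 am, 8:05 am–9:05 am, 1:20 pm–4:45 pm, 5:45 pm–10:30 pm

First set merges to 3:15 am–4:20 am, 4:30 am–11:35 am, 1:20 pm–10:30 pm.
Second set merges to 6:10 am–8:05 am, 9:05 am–11:45 am, 4:45 pm–5:45 pm.
3:15 am–4:20 am is untouched.
4:30 am–11:35 am with B removed leaves 4:30 am–6:10 am, 8:05 am–9:05 am.
1:20 pm–10:30 pm with B removed leaves 1:20 pm–4:45 pm, 5:45 pm–10:30 pm.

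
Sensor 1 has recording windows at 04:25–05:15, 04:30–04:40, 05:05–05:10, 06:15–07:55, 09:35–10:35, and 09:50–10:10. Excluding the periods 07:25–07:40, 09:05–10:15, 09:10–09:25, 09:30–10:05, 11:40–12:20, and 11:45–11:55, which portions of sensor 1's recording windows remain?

04:25–05:15, 06:15–07:25, 07:40–07:55, 10:15–10:35

A, merged: 04:25–05:15, 06:15–07:55, 09:35–10:35.
B, merged: 07:25–07:40, 09:05–10:15, 11:40–12:20.
04:25–05:15: nothing removed.
06:15–07:55 \ B = 06:15–07:25, 07:40–07:55.
09:35–10:35 \ B = 10:15–10:35.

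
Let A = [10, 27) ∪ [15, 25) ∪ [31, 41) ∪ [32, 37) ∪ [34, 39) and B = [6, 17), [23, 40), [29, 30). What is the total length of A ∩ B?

First set merges to [10, 27), [31, 41).
Second set merges to [6, 17), [23, 40).
A ∩ B = [10, 17), [23, 27), [31, 40).
Total: 7 + 4 + 9 = 20.

20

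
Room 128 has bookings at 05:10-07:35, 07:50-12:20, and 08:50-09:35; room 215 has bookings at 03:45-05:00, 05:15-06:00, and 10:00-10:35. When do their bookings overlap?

A, merged: 05:10–07:35, 07:50–12:20.
05:10–07:35 meets the second set on 05:15–06:00.
07:50–12:20 meets the second set on 10:00–10:35.

05:15–06:00, 10:00–10:35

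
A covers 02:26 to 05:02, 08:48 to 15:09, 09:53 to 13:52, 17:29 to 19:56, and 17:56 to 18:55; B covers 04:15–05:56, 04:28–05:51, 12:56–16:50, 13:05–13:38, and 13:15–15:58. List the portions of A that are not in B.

02:26–04:15, 08:48–12:56, 17:29–19:56

Merge the first list: 02:26–05:02, 08:48–15:09, 17:29–19:56.
Merge the second list: 04:15–05:56, 12:56–16:50.
02:26–05:02 minus B → 02:26–04:15.
08:48–15:09 minus B → 08:48–12:56.
17:29–19:56: no B overlap → unchanged.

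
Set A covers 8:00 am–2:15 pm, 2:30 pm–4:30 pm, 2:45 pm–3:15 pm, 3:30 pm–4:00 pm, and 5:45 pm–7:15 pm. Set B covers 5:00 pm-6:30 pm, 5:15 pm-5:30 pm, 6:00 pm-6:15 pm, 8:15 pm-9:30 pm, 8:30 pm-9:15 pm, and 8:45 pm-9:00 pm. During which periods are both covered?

First set merges to 8:00 am-2:15 pm, 2:30 pm-4:30 pm, 5:45 pm-7:15 pm.
Second set merges to 5:00 pm-6:30 pm, 8:15 pm-9:30 pm.
8:00 am-2:15 pm falls entirely outside B.
2:30 pm-4:30 pm falls entirely outside B.
5:45 pm-7:15 pm overlaps B on 5:45 pm-6:30 pm.

5:45 pm-6:30 pm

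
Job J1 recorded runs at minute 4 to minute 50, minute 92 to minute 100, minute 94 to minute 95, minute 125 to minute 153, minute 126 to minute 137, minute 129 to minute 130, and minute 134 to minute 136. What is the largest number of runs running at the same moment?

Sweep endpoints in order; track running count of active intervals.
Peak of 3 reached at minute 129.

3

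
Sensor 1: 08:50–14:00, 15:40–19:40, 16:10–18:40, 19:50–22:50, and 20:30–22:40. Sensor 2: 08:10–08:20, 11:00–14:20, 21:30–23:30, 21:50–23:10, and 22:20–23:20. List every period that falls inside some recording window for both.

11:00–14:00, 21:30–22:50

Merge the first list: 08:50–14:00, 15:40–19:40, 19:50–22:50.
Merge the second list: 08:10–08:20, 11:00–14:20, 21:30–23:30.
08:50–14:00 meets the second set on 11:00–14:00.
15:40–19:40: no overlap with the second set.
19:50–22:50 meets the second set on 21:30–22:50.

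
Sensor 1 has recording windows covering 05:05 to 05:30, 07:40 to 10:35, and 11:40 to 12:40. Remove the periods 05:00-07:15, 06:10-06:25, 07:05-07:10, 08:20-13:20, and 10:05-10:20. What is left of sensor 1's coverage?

B, merged: 05:00–07:15, 08:20–13:20.
05:05–05:30: fully covered by B → removed.
07:40–10:35 minus B → 07:40–08:20.
11:40–12:40: fully covered by B → removed.

07:40–08:20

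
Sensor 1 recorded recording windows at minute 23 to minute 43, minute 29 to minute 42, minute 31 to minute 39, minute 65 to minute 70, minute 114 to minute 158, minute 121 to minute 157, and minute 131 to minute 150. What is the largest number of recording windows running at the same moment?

At minute 31, 3 of the intervals are simultaneously active.
No point has more.

3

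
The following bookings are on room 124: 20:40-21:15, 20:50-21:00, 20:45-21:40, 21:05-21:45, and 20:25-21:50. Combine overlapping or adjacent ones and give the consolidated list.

20:25-21:50

Sort by start: 20:25-21:50, 20:40-21:15, 20:45-21:40, 20:50-21:00, 21:05-21:45.
20:40-21:15 overlaps/touches 20:25-21:50 → extend to 20:25-21:50.
20:45-21:40 overlaps/touches 20:25-21:50 → extend to 20:25-21:50.
20:50-21:00 overlaps/touches 20:25-21:50 → extend to 20:25-21:50.
21:05-21:45 overlaps/touches 20:25-21:50 → extend to 20:25-21:50.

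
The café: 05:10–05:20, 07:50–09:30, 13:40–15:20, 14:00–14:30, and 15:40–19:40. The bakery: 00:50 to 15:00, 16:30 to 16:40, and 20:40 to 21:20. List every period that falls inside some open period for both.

05:10–05:20, 07:50–09:30, 13:40–15:00, 16:30–16:40

First set merges to 05:10–05:20, 07:50–09:30, 13:40–15:20, 15:40–19:40.
05:10–05:20 meets the second set on 05:10–05:20.
07:50–09:30 meets the second set on 07:50–09:30.
13:40–15:20 meets the second set on 13:40–15:00.
15:40–19:40 meets the second set on 16:30–16:40.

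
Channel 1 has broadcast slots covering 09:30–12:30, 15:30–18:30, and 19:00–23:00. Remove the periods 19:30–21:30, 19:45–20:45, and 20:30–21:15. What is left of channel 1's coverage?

09:30–12:30, 15:30–18:30, 19:00–19:30, 21:30–23:00

B, merged: 19:30–21:30.
09:30–12:30: no B overlap → unchanged.
15:30–18:30: no B overlap → unchanged.
19:00–23:00 minus B → 19:00–19:30, 21:30–23:00.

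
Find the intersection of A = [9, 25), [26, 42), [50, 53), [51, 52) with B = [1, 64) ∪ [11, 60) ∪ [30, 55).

Merge the first list: [9, 25), [26, 42), [50, 53).
Merge the second list: [1, 64).
[9, 25) meets the second set on [9, 25).
[26, 42) meets the second set on [26, 42).
[50, 53) meets the second set on [50, 53).

[9, 25) ∪ [26, 42) ∪ [50, 53)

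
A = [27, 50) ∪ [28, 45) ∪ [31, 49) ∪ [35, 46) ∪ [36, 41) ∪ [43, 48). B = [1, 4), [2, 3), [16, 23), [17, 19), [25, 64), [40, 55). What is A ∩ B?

[27, 50)

First set merges to [27, 50).
Second set merges to [1, 4), [16, 23), [25, 64).
[27, 50) meets the second set on [27, 50).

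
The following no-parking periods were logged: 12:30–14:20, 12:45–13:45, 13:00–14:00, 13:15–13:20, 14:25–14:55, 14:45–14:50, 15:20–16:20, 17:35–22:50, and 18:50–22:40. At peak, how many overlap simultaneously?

4

Walk the sorted start/end points keeping a running depth.
The depth first hits 4 at 13:15.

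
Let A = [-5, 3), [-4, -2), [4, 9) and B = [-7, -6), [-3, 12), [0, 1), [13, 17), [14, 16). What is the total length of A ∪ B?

First set merges to [-5, 3), [4, 9).
Second set merges to [-7, -6), [-3, 12), [13, 17).
A ∪ B = [-7, -6), [-5, 12), [13, 17).
Total: 1 + 17 + 4 = 22.

22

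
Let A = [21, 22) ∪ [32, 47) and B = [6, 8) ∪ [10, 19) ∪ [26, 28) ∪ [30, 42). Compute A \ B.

[21, 22): nothing removed.
[32, 47) \ B = [42, 47).

[21, 22) ∪ [42, 47)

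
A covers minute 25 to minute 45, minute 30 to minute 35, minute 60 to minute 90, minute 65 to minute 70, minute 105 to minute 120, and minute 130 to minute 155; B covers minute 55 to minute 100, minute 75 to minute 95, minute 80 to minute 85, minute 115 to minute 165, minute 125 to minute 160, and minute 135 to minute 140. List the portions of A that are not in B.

minute 25 to minute 45, minute 105 to minute 115

A, merged: minute 25 to minute 45, minute 60 to minute 90, minute 105 to minute 120, minute 130 to minute 155.
B, merged: minute 55 to minute 100, minute 115 to minute 165.
minute 25 to minute 45 is untouched.
minute 60 to minute 90 lies entirely inside B → drops out.
minute 105 to minute 120 with B removed leaves minute 105 to minute 115.
minute 130 to minute 155 lies entirely inside B → drops out.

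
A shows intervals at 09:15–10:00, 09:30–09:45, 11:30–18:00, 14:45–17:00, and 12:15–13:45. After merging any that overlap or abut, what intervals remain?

Sort by start: 09:15-10:00, 09:30-09:45, 11:30-18:00, 12:15-13:45, 14:45-17:00.
09:30-09:45 overlaps/touches 09:15-10:00 → extend to 09:15-10:00.
11:30-18:00 is disjoint → start new block.
12:15-13:45 overlaps/touches 11:30-18:00 → extend to 11:30-18:00.
14:45-17:00 overlaps/touches 11:30-18:00 → extend to 11:30-18:00.

09:15-10:00, 11:30-18:00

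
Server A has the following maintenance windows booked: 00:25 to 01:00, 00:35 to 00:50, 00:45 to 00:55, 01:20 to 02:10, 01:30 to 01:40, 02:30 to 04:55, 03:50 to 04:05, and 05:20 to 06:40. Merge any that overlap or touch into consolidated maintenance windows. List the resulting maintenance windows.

00:35–00:50 overlaps/touches 00:25–01:00 → extend to 00:25–01:00.
00:45–00:55 overlaps/touches 00:25–01:00 → extend to 00:25–01:00.
01:20–02:10 is disjoint → start new block.
01:30–01:40 overlaps/touches 01:20–02:10 → extend to 01:20–02:10.
02:30–04:55 is disjoint → start new block.
03:50–04:05 overlaps/touches 02:30–04:55 → extend to 02:30–04:55.
05:20–06:40 is disjoint → start new block.

00:25–01:00, 01:20–02:10, 02:30–04:55, 05:20–06:40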